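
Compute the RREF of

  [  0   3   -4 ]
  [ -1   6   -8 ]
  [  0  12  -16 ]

[[1, 0, 0], [0, 1, -4/3], [0, 0, 0]]

Swap R1 and R2.
  [ -1   6   -8 ]
  [  0   3   -4 ]
  [  0  12  -16 ]
Multiply R1 by -1.
  [ 1  -6    8 ]
  [ 0   3   -4 ]
  [ 0  12  -16 ]
Multiply R2 by 1/3.
  [ 1  -6     8 ]
  [ 0   1  -4/3 ]
  [ 0  12   -16 ]
Subtract 12 times R2 from R3.
  [ 1  -6     8 ]
  [ 0   1  -4/3 ]
  [ 0   0     0 ]
Add 6 times R2 to R1.
  [ 1  0     0 ]
  [ 0  1  -4/3 ]
  [ 0  0     0 ]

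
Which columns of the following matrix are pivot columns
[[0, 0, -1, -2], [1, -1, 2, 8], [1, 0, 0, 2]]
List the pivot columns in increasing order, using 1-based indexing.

R1 ↔ R2
  [ 1  -1   2   8 ]
  [ 0   0  -1  -2 ]
  [ 1   0   0   2 ]
R3 -> R3 − R1
  [ 1  -1   2   8 ]
  [ 0   0  -1  -2 ]
  [ 0   1  -2  -6 ]
R2 ↔ R3
  [ 1  -1   2   8 ]
  [ 0   1  -2  -6 ]
  [ 0   0  -1  -2 ]
R3 -> -1·R3
  [ 1  -1   2   8 ]
  [ 0   1  -2  -6 ]
  [ 0   0   1   2 ]
R2 -> R2 + 2·R3
  [ 1  -1  2   8 ]
  [ 0   1  0  -2 ]
  [ 0   0  1   2 ]
R1 -> R1 − 2·R3
  [ 1  -1  0   4 ]
  [ 0   1  0  -2 ]
  [ 0   0  1   2 ]
R1 -> R1 + R2
  [ 1  0  0   2 ]
  [ 0  1  0  -2 ]
  [ 0  0  1   2 ]
Pivot columns are the columns containing a leading 1.

1, 2, 3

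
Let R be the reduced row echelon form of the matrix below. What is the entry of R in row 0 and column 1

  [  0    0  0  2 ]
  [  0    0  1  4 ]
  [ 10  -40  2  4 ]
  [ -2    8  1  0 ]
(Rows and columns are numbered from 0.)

-4

R1 ↔ R3
  [ 10  -40  2  4 ]
  [  0    0  1  4 ]
  [  0    0  0  2 ]
  [ -2    8  1  0 ]
R1 ← 1/10·R1
  [  1  -4  1/5  2/5 ]
  [  0   0    1    4 ]
  [  0   0    0    2 ]
  [ -2   8    1    0 ]
R4 ← R4 + 2·R1
  [ 1  -4  1/5  2/5 ]
  [ 0   0    1    4 ]
  [ 0   0    0    2 ]
  [ 0   0  7/5  4/5 ]
R4 ← R4 − 7/5·R2
  [ 1  -4  1/5    2/5 ]
  [ 0   0    1      4 ]
  [ 0   0    0      2 ]
  [ 0   0    0  -24/5 ]
R3 ← 1/2·R3
  [ 1  -4  1/5    2/5 ]
  [ 0   0    1      4 ]
  [ 0   0    0      1 ]
  [ 0   0    0  -24/5 ]
R4 ← R4 + 24/5·R3
  [ 1  -4  1/5  2/5 ]
  [ 0   0    1    4 ]
  [ 0   0    0    1 ]
  [ 0   0    0    0 ]
R2 ← R2 − 4·R3
  [ 1  -4  1/5  2/5 ]
  [ 0   0    1    0 ]
  [ 0   0    0    1 ]
  [ 0   0    0    0 ]
R1 ← R1 − 2/5·R3
  [ 1  -4  1/5  0 ]
  [ 0   0    1  0 ]
  [ 0   0    0  1 ]
  [ 0   0    0  0 ]
R1 ← R1 − 1/5·R2
  [ 1  -4  0  0 ]
  [ 0   0  1  0 ]
  [ 0   0  0  1 ]
  [ 0   0  0  0 ]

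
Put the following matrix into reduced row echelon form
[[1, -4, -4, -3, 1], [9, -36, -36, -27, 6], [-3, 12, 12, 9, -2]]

R2 → R2 − 9·R1
  [  1  -4  -4  -3   1 ]
  [  0   0   0   0  -3 ]
  [ -3  12  12   9  -2 ]
R3 → R3 + 3·R1
  [ 1  -4  -4  -3   1 ]
  [ 0   0   0   0  -3 ]
  [ 0   0   0   0   1 ]
R2 → -1/3·R2
  [ 1  -4  -4  -3  1 ]
  [ 0   0   0   0  1 ]
  [ 0   0   0   0  1 ]
R3 → R3 − R2
  [ 1  -4  -4  -3  1 ]
  [ 0   0   0   0  1 ]
  [ 0   0   0   0  0 ]
R1 → R1 − R2
  [ 1  -4  -4  -3  0 ]
  [ 0   0   0   0  1 ]
  [ 0   0   0   0  0 ]

[[1, -4, -4, -3, 0], [0, 0, 0, 0, 1], [0, 0, 0, 0, 0]]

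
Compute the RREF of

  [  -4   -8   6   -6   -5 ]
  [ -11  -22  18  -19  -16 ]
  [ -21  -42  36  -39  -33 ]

R1 → -1/4·R1
R2 → R2 + 11·R1
R3 → R3 + 21·R1
R2 → 2/3·R2
R3 → R3 − 9/2·R2
R1 → R1 + 3/2·R2

[[1, 2, 0, -1, -1], [0, 0, 1, -5/3, -3/2], [0, 0, 0, 0, 0]]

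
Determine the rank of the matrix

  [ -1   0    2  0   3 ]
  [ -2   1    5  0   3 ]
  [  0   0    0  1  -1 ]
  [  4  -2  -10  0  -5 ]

R1 := -1·R1
  [  1   0   -2  0  -3 ]
  [ -2   1    5  0   3 ]
  [  0   0    0  1  -1 ]
  [  4  -2  -10  0  -5 ]
R2 := R2 + 2·R1
  [ 1   0   -2  0  -3 ]
  [ 0   1    1  0  -3 ]
  [ 0   0    0  1  -1 ]
  [ 4  -2  -10  0  -5 ]
R4 := R4 − 4·R1
  [ 1   0  -2  0  -3 ]
  [ 0   1   1  0  -3 ]
  [ 0   0   0  1  -1 ]
  [ 0  -2  -2  0   7 ]
R4 := R4 + 2·R2
  [ 1  0  -2  0  -3 ]
  [ 0  1   1  0  -3 ]
  [ 0  0   0  1  -1 ]
  [ 0  0   0  0   1 ]
R3 := R3 + R4
  [ 1  0  -2  0  -3 ]
  [ 0  1   1  0  -3 ]
  [ 0  0   0  1   0 ]
  [ 0  0   0  0   1 ]
R2 := R2 + 3·R4
  [ 1  0  -2  0  -3 ]
  [ 0  1   1  0   0 ]
  [ 0  0   0  1   0 ]
  [ 0  0   0  0   1 ]
R1 := R1 + 3·R4
  [ 1  0  -2  0  0 ]
  [ 0  1   1  0  0 ]
  [ 0  0   0  1  0 ]
  [ 0  0   0  0  1 ]
The reduced form has 4 nonzero rows.

rank = 4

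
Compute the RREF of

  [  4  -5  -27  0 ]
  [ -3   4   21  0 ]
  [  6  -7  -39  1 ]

ρ1 ← 1/4·ρ1
  [  1  -5/4  -27/4  0 ]
  [ -3     4     21  0 ]
  [  6    -7    -39  1 ]
ρ2 ← ρ2 + 3·ρ1
  [ 1  -5/4  -27/4  0 ]
  [ 0   1/4    3/4  0 ]
  [ 6    -7    -39  1 ]
ρ3 ← ρ3 − 6·ρ1
  [ 1  -5/4  -27/4  0 ]
  [ 0   1/4    3/4  0 ]
  [ 0   1/2    3/2  1 ]
ρ2 ← 4·ρ2
  [ 1  -5/4  -27/4  0 ]
  [ 0     1      3  0 ]
  [ 0   1/2    3/2  1 ]
ρ3 ← ρ3 − 1/2·ρ2
  [ 1  -5/4  -27/4  0 ]
  [ 0     1      3  0 ]
  [ 0     0      0  1 ]
ρ1 ← ρ1 + 5/4·ρ2
  [ 1  0  -3  0 ]
  [ 0  1   3  0 ]
  [ 0  0   0  1 ]

[[1, 0, -3, 0], [0, 1, 3, 0], [0, 0, 0, 1]]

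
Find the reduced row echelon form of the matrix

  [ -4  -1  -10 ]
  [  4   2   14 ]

ρ1 -> -1/4·ρ1
  [ 1  1/4  5/2 ]
  [ 4    2   14 ]
ρ2 -> ρ2 − 4·ρ1
  [ 1  1/4  5/2 ]
  [ 0    1    4 ]
ρ1 -> ρ1 − 1/4·ρ2
  [ 1  0  3/2 ]
  [ 0  1    4 ]

[[1, 0, 3/2], [0, 1, 4]]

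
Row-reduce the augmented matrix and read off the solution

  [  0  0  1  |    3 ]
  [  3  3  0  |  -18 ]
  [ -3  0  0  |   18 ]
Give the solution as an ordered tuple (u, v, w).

Swap R1 and R2.
  [  3  3  0  |  -18 ]
  [  0  0  1  |    3 ]
  [ -3  0  0  |   18 ]
Multiply R1 by 1/3.
  [  1  1  0  |  -6 ]
  [  0  0  1  |   3 ]
  [ -3  0  0  |  18 ]
Add 3 times R1 to R3.
  [ 1  1  0  |  -6 ]
  [ 0  0  1  |   3 ]
  [ 0  3  0  |   0 ]
Swap R2 and R3.
  [ 1  1  0  |  -6 ]
  [ 0  3  0  |   0 ]
  [ 0  0  1  |   3 ]
Multiply R2 by 1/3.
  [ 1  1  0  |  -6 ]
  [ 0  1  0  |   0 ]
  [ 0  0  1  |   3 ]
Subtract R2 from R1.
  [ 1  0  0  |  -6 ]
  [ 0  1  0  |   0 ]
  [ 0  0  1  |   3 ]
Reading off the last column: u = -6, v = 0, w = 3.

(-6, 0, 3)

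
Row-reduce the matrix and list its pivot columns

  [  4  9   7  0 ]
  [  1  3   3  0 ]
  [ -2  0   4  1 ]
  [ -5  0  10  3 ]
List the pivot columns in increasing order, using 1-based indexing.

1, 2, 4

R1 := 1/4·R1
  [  1  9/4  7/4  0 ]
  [  1    3    3  0 ]
  [ -2    0    4  1 ]
  [ -5    0   10  3 ]
R2 := R2 − R1
  [  1  9/4  7/4  0 ]
  [  0  3/4  5/4  0 ]
  [ -2    0    4  1 ]
  [ -5    0   10  3 ]
R3 := R3 + 2·R1
  [  1  9/4   7/4  0 ]
  [  0  3/4   5/4  0 ]
  [  0  9/2  15/2  1 ]
  [ -5    0    10  3 ]
R4 := R4 + 5·R1
  [ 1   9/4   7/4  0 ]
  [ 0   3/4   5/4  0 ]
  [ 0   9/2  15/2  1 ]
  [ 0  45/4  75/4  3 ]
R2 := 4/3·R2
  [ 1   9/4   7/4  0 ]
  [ 0     1   5/3  0 ]
  [ 0   9/2  15/2  1 ]
  [ 0  45/4  75/4  3 ]
R3 := R3 − 9/2·R2
  [ 1   9/4   7/4  0 ]
  [ 0     1   5/3  0 ]
  [ 0     0     0  1 ]
  [ 0  45/4  75/4  3 ]
R4 := R4 − 45/4·R2
  [ 1  9/4  7/4  0 ]
  [ 0    1  5/3  0 ]
  [ 0    0    0  1 ]
  [ 0    0    0  3 ]
R4 := R4 − 3·R3
  [ 1  9/4  7/4  0 ]
  [ 0    1  5/3  0 ]
  [ 0    0    0  1 ]
  [ 0    0    0  0 ]
R1 := R1 − 9/4·R2
  [ 1  0   -2  0 ]
  [ 0  1  5/3  0 ]
  [ 0  0    0  1 ]
  [ 0  0    0  0 ]
Pivot columns are the columns containing a leading 1.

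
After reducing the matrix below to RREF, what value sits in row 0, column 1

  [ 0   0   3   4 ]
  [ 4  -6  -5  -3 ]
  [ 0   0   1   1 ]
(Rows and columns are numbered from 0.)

R1 <=> R2
R1 -> 1/4·R1
R2 -> 1/3·R2
R3 -> R3 − R2
R3 -> -3·R3
R2 -> R2 − 4/3·R3
R1 -> R1 + 3/4·R3
R1 -> R1 + 5/4·R2

-3/2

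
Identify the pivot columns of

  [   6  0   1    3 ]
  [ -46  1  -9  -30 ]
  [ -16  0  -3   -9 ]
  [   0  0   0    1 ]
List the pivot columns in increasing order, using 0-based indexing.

0, 1, 2, 3

R1 -> 1/6·R1
  [   1  0  1/6  1/2 ]
  [ -46  1   -9  -30 ]
  [ -16  0   -3   -9 ]
  [   0  0    0    1 ]
R2 -> R2 + 46·R1
  [   1  0   1/6  1/2 ]
  [   0  1  -4/3   -7 ]
  [ -16  0    -3   -9 ]
  [   0  0     0    1 ]
R3 -> R3 + 16·R1
  [ 1  0   1/6  1/2 ]
  [ 0  1  -4/3   -7 ]
  [ 0  0  -1/3   -1 ]
  [ 0  0     0    1 ]
R3 -> -3·R3
  [ 1  0   1/6  1/2 ]
  [ 0  1  -4/3   -7 ]
  [ 0  0     1    3 ]
  [ 0  0     0    1 ]
R3 -> R3 − 3·R4
  [ 1  0   1/6  1/2 ]
  [ 0  1  -4/3   -7 ]
  [ 0  0     1    0 ]
  [ 0  0     0    1 ]
R2 -> R2 + 7·R4
  [ 1  0   1/6  1/2 ]
  [ 0  1  -4/3    0 ]
  [ 0  0     1    0 ]
  [ 0  0     0    1 ]
R1 -> R1 − 1/2·R4
  [ 1  0   1/6  0 ]
  [ 0  1  -4/3  0 ]
  [ 0  0     1  0 ]
  [ 0  0     0  1 ]
R2 -> R2 + 4/3·R3
  [ 1  0  1/6  0 ]
  [ 0  1    0  0 ]
  [ 0  0    1  0 ]
  [ 0  0    0  1 ]
R1 -> R1 − 1/6·R3
  [ 1  0  0  0 ]
  [ 0  1  0  0 ]
  [ 0  0  1  0 ]
  [ 0  0  0  1 ]
Pivot columns are the columns containing a leading 1.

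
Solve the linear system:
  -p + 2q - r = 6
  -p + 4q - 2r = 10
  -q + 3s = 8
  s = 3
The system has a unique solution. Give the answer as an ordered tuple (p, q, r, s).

(-2, 1, -2, 3)

Form the augmented matrix and row-reduce:
  [ -1   2  -1  0  |   6 ]
  [ -1   4  -2  0  |  10 ]
  [  0  -1   0  3  |   8 ]
  [  0   0   0  1  |   3 ]
Multiply R1 by -1.
  [  1  -2   1  0  |  -6 ]
  [ -1   4  -2  0  |  10 ]
  [  0  -1   0  3  |   8 ]
  [  0   0   0  1  |   3 ]
Add R1 to R2.
  [ 1  -2   1  0  |  -6 ]
  [ 0   2  -1  0  |   4 ]
  [ 0  -1   0  3  |   8 ]
  [ 0   0   0  1  |   3 ]
Multiply R2 by 1/2.
  [ 1  -2     1  0  |  -6 ]
  [ 0   1  -1/2  0  |   2 ]
  [ 0  -1     0  3  |   8 ]
  [ 0   0     0  1  |   3 ]
Add R2 to R3.
  [ 1  -2     1  0  |  -6 ]
  [ 0   1  -1/2  0  |   2 ]
  [ 0   0  -1/2  3  |  10 ]
  [ 0   0     0  1  |   3 ]
Multiply R3 by -2.
  [ 1  -2     1   0  |   -6 ]
  [ 0   1  -1/2   0  |    2 ]
  [ 0   0     1  -6  |  -20 ]
  [ 0   0     0   1  |    3 ]
Add 6 times R4 to R3.
  [ 1  -2     1  0  |  -6 ]
  [ 0   1  -1/2  0  |   2 ]
  [ 0   0     1  0  |  -2 ]
  [ 0   0     0  1  |   3 ]
Add 1/2 times R3 to R2.
  [ 1  -2  1  0  |  -6 ]
  [ 0   1  0  0  |   1 ]
  [ 0   0  1  0  |  -2 ]
  [ 0   0  0  1  |   3 ]
Subtract R3 from R1.
  [ 1  -2  0  0  |  -4 ]
  [ 0   1  0  0  |   1 ]
  [ 0   0  1  0  |  -2 ]
  [ 0   0  0  1  |   3 ]
Add 2 times R2 to R1.
  [ 1  0  0  0  |  -2 ]
  [ 0  1  0  0  |   1 ]
  [ 0  0  1  0  |  -2 ]
  [ 0  0  0  1  |   3 ]
Reading off the last column: p = -2, q = 1, r = -2, s = 3.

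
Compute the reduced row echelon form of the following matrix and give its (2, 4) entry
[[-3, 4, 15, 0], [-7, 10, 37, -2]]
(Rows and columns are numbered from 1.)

ρ1 ← -1/3·ρ1
  [  1  -4/3  -5   0 ]
  [ -7    10  37  -2 ]
ρ2 ← ρ2 + 7·ρ1
  [ 1  -4/3  -5   0 ]
  [ 0   2/3   2  -2 ]
ρ2 ← 3/2·ρ2
  [ 1  -4/3  -5   0 ]
  [ 0     1   3  -3 ]
ρ1 ← ρ1 + 4/3·ρ2
  [ 1  0  -1  -4 ]
  [ 0  1   3  -3 ]

-3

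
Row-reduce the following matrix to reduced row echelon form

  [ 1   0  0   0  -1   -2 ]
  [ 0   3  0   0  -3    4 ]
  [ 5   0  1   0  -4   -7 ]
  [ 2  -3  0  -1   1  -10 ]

[[1, 0, 0, 0, -1, -2], [0, 1, 0, 0, -1, 4/3], [0, 0, 1, 0, 1, 3], [0, 0, 0, 1, 0, 2]]

R3 -> R3 − 5·R1
  [ 1   0  0   0  -1   -2 ]
  [ 0   3  0   0  -3    4 ]
  [ 0   0  1   0   1    3 ]
  [ 2  -3  0  -1   1  -10 ]
R4 -> R4 − 2·R1
  [ 1   0  0   0  -1  -2 ]
  [ 0   3  0   0  -3   4 ]
  [ 0   0  1   0   1   3 ]
  [ 0  -3  0  -1   3  -6 ]
R2 -> 1/3·R2
  [ 1   0  0   0  -1   -2 ]
  [ 0   1  0   0  -1  4/3 ]
  [ 0   0  1   0   1    3 ]
  [ 0  -3  0  -1   3   -6 ]
R4 -> R4 + 3·R2
  [ 1  0  0   0  -1   -2 ]
  [ 0  1  0   0  -1  4/3 ]
  [ 0  0  1   0   1    3 ]
  [ 0  0  0  -1   0   -2 ]
R4 -> -1·R4
  [ 1  0  0  0  -1   -2 ]
  [ 0  1  0  0  -1  4/3 ]
  [ 0  0  1  0   1    3 ]
  [ 0  0  0  1   0    2 ]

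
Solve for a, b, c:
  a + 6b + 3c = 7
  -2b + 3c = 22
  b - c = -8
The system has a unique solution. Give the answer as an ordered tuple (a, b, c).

(1, -2, 6)

Form the augmented matrix and row-reduce:
  [ 1   6   3  |   7 ]
  [ 0  -2   3  |  22 ]
  [ 0   1  -1  |  -8 ]
r2 → -1/2·r2
  [ 1  6     3  |    7 ]
  [ 0  1  -3/2  |  -11 ]
  [ 0  1    -1  |   -8 ]
r3 → r3 − r2
  [ 1  6     3  |    7 ]
  [ 0  1  -3/2  |  -11 ]
  [ 0  0   1/2  |    3 ]
r3 → 2·r3
  [ 1  6     3  |    7 ]
  [ 0  1  -3/2  |  -11 ]
  [ 0  0     1  |    6 ]
r2 → r2 + 3/2·r3
  [ 1  6  3  |   7 ]
  [ 0  1  0  |  -2 ]
  [ 0  0  1  |   6 ]
r1 → r1 − 3·r3
  [ 1  6  0  |  -11 ]
  [ 0  1  0  |   -2 ]
  [ 0  0  1  |    6 ]
r1 → r1 − 6·r2
  [ 1  0  0  |   1 ]
  [ 0  1  0  |  -2 ]
  [ 0  0  1  |   6 ]
Reading off the last column: a = 1, b = -2, c = 6.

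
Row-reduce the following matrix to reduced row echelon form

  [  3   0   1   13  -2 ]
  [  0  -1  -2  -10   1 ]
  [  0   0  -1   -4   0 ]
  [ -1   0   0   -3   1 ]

[[1, 0, 0, 3, 0], [0, 1, 0, 2, 0], [0, 0, 1, 4, 0], [0, 0, 0, 0, 1]]

R1 := 1/3·R1
  [  1   0  1/3  13/3  -2/3 ]
  [  0  -1   -2   -10     1 ]
  [  0   0   -1    -4     0 ]
  [ -1   0    0    -3     1 ]
R4 := R4 + R1
  [ 1   0  1/3  13/3  -2/3 ]
  [ 0  -1   -2   -10     1 ]
  [ 0   0   -1    -4     0 ]
  [ 0   0  1/3   4/3   1/3 ]
R2 := -1·R2
  [ 1  0  1/3  13/3  -2/3 ]
  [ 0  1    2    10    -1 ]
  [ 0  0   -1    -4     0 ]
  [ 0  0  1/3   4/3   1/3 ]
R3 := -1·R3
  [ 1  0  1/3  13/3  -2/3 ]
  [ 0  1    2    10    -1 ]
  [ 0  0    1     4     0 ]
  [ 0  0  1/3   4/3   1/3 ]
R4 := R4 − 1/3·R3
  [ 1  0  1/3  13/3  -2/3 ]
  [ 0  1    2    10    -1 ]
  [ 0  0    1     4     0 ]
  [ 0  0    0     0   1/3 ]
R4 := 3·R4
  [ 1  0  1/3  13/3  -2/3 ]
  [ 0  1    2    10    -1 ]
  [ 0  0    1     4     0 ]
  [ 0  0    0     0     1 ]
R2 := R2 + R4
  [ 1  0  1/3  13/3  -2/3 ]
  [ 0  1    2    10     0 ]
  [ 0  0    1     4     0 ]
  [ 0  0    0     0     1 ]
R1 := R1 + 2/3·R4
  [ 1  0  1/3  13/3  0 ]
  [ 0  1    2    10  0 ]
  [ 0  0    1     4  0 ]
  [ 0  0    0     0  1 ]
R2 := R2 − 2·R3
  [ 1  0  1/3  13/3  0 ]
  [ 0  1    0     2  0 ]
  [ 0  0    1     4  0 ]
  [ 0  0    0     0  1 ]
R1 := R1 − 1/3·R3
  [ 1  0  0  3  0 ]
  [ 0  1  0  2  0 ]
  [ 0  0  1  4  0 ]
  [ 0  0  0  0  1 ]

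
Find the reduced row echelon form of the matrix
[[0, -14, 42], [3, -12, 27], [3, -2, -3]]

r1 <=> r2
  [ 3  -12  27 ]
  [ 0  -14  42 ]
  [ 3   -2  -3 ]
r1 ← 1/3·r1
  [ 1   -4   9 ]
  [ 0  -14  42 ]
  [ 3   -2  -3 ]
r3 ← r3 − 3·r1
  [ 1   -4    9 ]
  [ 0  -14   42 ]
  [ 0   10  -30 ]
r2 ← -1/14·r2
  [ 1  -4    9 ]
  [ 0   1   -3 ]
  [ 0  10  -30 ]
r3 ← r3 − 10·r2
  [ 1  -4   9 ]
  [ 0   1  -3 ]
  [ 0   0   0 ]
r1 ← r1 + 4·r2
  [ 1  0  -3 ]
  [ 0  1  -3 ]
  [ 0  0   0 ]

[[1, 0, -3], [0, 1, -3], [0, 0, 0]]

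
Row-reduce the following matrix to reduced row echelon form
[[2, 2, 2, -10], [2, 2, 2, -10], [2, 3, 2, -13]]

[[1, 0, 1, -2], [0, 1, 0, -3], [0, 0, 0, 0]]

Multiply R1 by 1/2.
Subtract 2 times R1 from R2.
Subtract 2 times R1 from R3.
Swap R2 and R3.
Subtract R2 from R1.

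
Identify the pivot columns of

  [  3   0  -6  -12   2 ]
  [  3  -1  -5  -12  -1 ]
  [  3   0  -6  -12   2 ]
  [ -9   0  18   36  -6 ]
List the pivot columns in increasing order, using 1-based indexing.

R1 → 1/3·R1
R2 → R2 − 3·R1
R3 → R3 − 3·R1
R4 → R4 + 9·R1
R2 → -1·R2
Pivot columns are the columns containing a leading 1.

1, 2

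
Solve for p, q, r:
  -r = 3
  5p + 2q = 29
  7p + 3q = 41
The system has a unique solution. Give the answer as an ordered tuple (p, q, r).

Form the augmented matrix and row-reduce:
  [ 0  0  -1  |   3 ]
  [ 5  2   0  |  29 ]
  [ 7  3   0  |  41 ]
R1 <-> R2
  [ 5  2   0  |  29 ]
  [ 0  0  -1  |   3 ]
  [ 7  3   0  |  41 ]
R1 -> 1/5·R1
  [ 1  2/5   0  |  29/5 ]
  [ 0    0  -1  |     3 ]
  [ 7    3   0  |    41 ]
R3 -> R3 − 7·R1
  [ 1  2/5   0  |  29/5 ]
  [ 0    0  -1  |     3 ]
  [ 0  1/5   0  |   2/5 ]
R2 <-> R3
  [ 1  2/5   0  |  29/5 ]
  [ 0  1/5   0  |   2/5 ]
  [ 0    0  -1  |     3 ]
R2 -> 5·R2
  [ 1  2/5   0  |  29/5 ]
  [ 0    1   0  |     2 ]
  [ 0    0  -1  |     3 ]
R3 -> -1·R3
  [ 1  2/5  0  |  29/5 ]
  [ 0    1  0  |     2 ]
  [ 0    0  1  |    -3 ]
R1 -> R1 − 2/5·R2
  [ 1  0  0  |   5 ]
  [ 0  1  0  |   2 ]
  [ 0  0  1  |  -3 ]
Reading off the last column: p = 5, q = 2, r = -3.

(5, 2, -3)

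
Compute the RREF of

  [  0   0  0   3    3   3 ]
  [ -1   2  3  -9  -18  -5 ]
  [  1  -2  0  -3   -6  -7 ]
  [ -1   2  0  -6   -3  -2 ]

R1 ↔ R2
  [ -1   2  3  -9  -18  -5 ]
  [  0   0  0   3    3   3 ]
  [  1  -2  0  -3   -6  -7 ]
  [ -1   2  0  -6   -3  -2 ]
R1 ← -1·R1
  [  1  -2  -3   9  18   5 ]
  [  0   0   0   3   3   3 ]
  [  1  -2   0  -3  -6  -7 ]
  [ -1   2   0  -6  -3  -2 ]
R3 ← R3 − R1
  [  1  -2  -3    9   18    5 ]
  [  0   0   0    3    3    3 ]
  [  0   0   3  -12  -24  -12 ]
  [ -1   2   0   -6   -3   -2 ]
R4 ← R4 + R1
  [ 1  -2  -3    9   18    5 ]
  [ 0   0   0    3    3    3 ]
  [ 0   0   3  -12  -24  -12 ]
  [ 0   0  -3    3   15    3 ]
R2 ↔ R3
  [ 1  -2  -3    9   18    5 ]
  [ 0   0   3  -12  -24  -12 ]
  [ 0   0   0    3    3    3 ]
  [ 0   0  -3    3   15    3 ]
R2 ← 1/3·R2
  [ 1  -2  -3   9  18   5 ]
  [ 0   0   1  -4  -8  -4 ]
  [ 0   0   0   3   3   3 ]
  [ 0   0  -3   3  15   3 ]
R4 ← R4 + 3·R2
  [ 1  -2  -3   9  18   5 ]
  [ 0   0   1  -4  -8  -4 ]
  [ 0   0   0   3   3   3 ]
  [ 0   0   0  -9  -9  -9 ]
R3 ← 1/3·R3
  [ 1  -2  -3   9  18   5 ]
  [ 0   0   1  -4  -8  -4 ]
  [ 0   0   0   1   1   1 ]
  [ 0   0   0  -9  -9  -9 ]
R4 ← R4 + 9·R3
  [ 1  -2  -3   9  18   5 ]
  [ 0   0   1  -4  -8  -4 ]
  [ 0   0   0   1   1   1 ]
  [ 0   0   0   0   0   0 ]
R2 ← R2 + 4·R3
  [ 1  -2  -3  9  18  5 ]
  [ 0   0   1  0  -4  0 ]
  [ 0   0   0  1   1  1 ]
  [ 0   0   0  0   0  0 ]
R1 ← R1 − 9·R3
  [ 1  -2  -3  0   9  -4 ]
  [ 0   0   1  0  -4   0 ]
  [ 0   0   0  1   1   1 ]
  [ 0   0   0  0   0   0 ]
R1 ← R1 + 3·R2
  [ 1  -2  0  0  -3  -4 ]
  [ 0   0  1  0  -4   0 ]
  [ 0   0  0  1   1   1 ]
  [ 0   0  0  0   0   0 ]

[[1, -2, 0, 0, -3, -4], [0, 0, 1, 0, -4, 0], [0, 0, 0, 1, 1, 1], [0, 0, 0, 0, 0, 0]]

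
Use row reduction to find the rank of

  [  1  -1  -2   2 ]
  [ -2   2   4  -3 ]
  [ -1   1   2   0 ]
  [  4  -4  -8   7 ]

rank = 2

R2 → R2 + 2·R1
  [  1  -1  -2  2 ]
  [  0   0   0  1 ]
  [ -1   1   2  0 ]
  [  4  -4  -8  7 ]
R3 → R3 + R1
  [ 1  -1  -2  2 ]
  [ 0   0   0  1 ]
  [ 0   0   0  2 ]
  [ 4  -4  -8  7 ]
R4 → R4 − 4·R1
  [ 1  -1  -2   2 ]
  [ 0   0   0   1 ]
  [ 0   0   0   2 ]
  [ 0   0   0  -1 ]
R3 → R3 − 2·R2
  [ 1  -1  -2   2 ]
  [ 0   0   0   1 ]
  [ 0   0   0   0 ]
  [ 0   0   0  -1 ]
R4 → R4 + R2
  [ 1  -1  -2  2 ]
  [ 0   0   0  1 ]
  [ 0   0   0  0 ]
  [ 0   0   0  0 ]
R1 → R1 − 2·R2
  [ 1  -1  -2  0 ]
  [ 0   0   0  1 ]
  [ 0   0   0  0 ]
  [ 0   0   0  0 ]
The reduced form has 2 nonzero rows.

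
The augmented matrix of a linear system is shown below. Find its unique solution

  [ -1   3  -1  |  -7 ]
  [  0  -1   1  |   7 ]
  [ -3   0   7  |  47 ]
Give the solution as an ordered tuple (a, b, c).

Multiply ρ1 by -1.
  [  1  -3  1  |   7 ]
  [  0  -1  1  |   7 ]
  [ -3   0  7  |  47 ]
Add 3 times ρ1 to ρ3.
  [ 1  -3   1  |   7 ]
  [ 0  -1   1  |   7 ]
  [ 0  -9  10  |  68 ]
Multiply ρ2 by -1.
  [ 1  -3   1  |   7 ]
  [ 0   1  -1  |  -7 ]
  [ 0  -9  10  |  68 ]
Add 9 times ρ2 to ρ3.
  [ 1  -3   1  |   7 ]
  [ 0   1  -1  |  -7 ]
  [ 0   0   1  |   5 ]
Add ρ3 to ρ2.
  [ 1  -3  1  |   7 ]
  [ 0   1  0  |  -2 ]
  [ 0   0  1  |   5 ]
Subtract ρ3 from ρ1.
  [ 1  -3  0  |   2 ]
  [ 0   1  0  |  -2 ]
  [ 0   0  1  |   5 ]
Add 3 times ρ2 to ρ1.
  [ 1  0  0  |  -4 ]
  [ 0  1  0  |  -2 ]
  [ 0  0  1  |   5 ]
Reading off the last column: a = -4, b = -2, c = 5.

(-4, -2, 5)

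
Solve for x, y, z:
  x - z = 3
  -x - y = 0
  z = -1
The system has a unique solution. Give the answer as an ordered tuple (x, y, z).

Form the augmented matrix and row-reduce:
  [  1   0  -1  |   3 ]
  [ -1  -1   0  |   0 ]
  [  0   0   1  |  -1 ]
Add R1 to R2.
Multiply R2 by -1.
Subtract R3 from R2.
Add R3 to R1.
Reading off the last column: x = 2, y = -2, z = -1.

(2, -2, -1)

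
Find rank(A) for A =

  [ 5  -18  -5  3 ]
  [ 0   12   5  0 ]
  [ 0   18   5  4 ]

R1 -> 1/5·R1
  [ 1  -18/5  -1  3/5 ]
  [ 0     12   5    0 ]
  [ 0     18   5    4 ]
R2 -> 1/12·R2
  [ 1  -18/5    -1  3/5 ]
  [ 0      1  5/12    0 ]
  [ 0     18     5    4 ]
R3 -> R3 − 18·R2
  [ 1  -18/5    -1  3/5 ]
  [ 0      1  5/12    0 ]
  [ 0      0  -5/2    4 ]
R3 -> -2/5·R3
  [ 1  -18/5    -1   3/5 ]
  [ 0      1  5/12     0 ]
  [ 0      0     1  -8/5 ]
R2 -> R2 − 5/12·R3
  [ 1  -18/5  -1   3/5 ]
  [ 0      1   0   2/3 ]
  [ 0      0   1  -8/5 ]
R1 -> R1 + R3
  [ 1  -18/5  0    -1 ]
  [ 0      1  0   2/3 ]
  [ 0      0  1  -8/5 ]
R1 -> R1 + 18/5·R2
  [ 1  0  0   7/5 ]
  [ 0  1  0   2/3 ]
  [ 0  0  1  -8/5 ]
The reduced form has 3 nonzero rows.

rank = 3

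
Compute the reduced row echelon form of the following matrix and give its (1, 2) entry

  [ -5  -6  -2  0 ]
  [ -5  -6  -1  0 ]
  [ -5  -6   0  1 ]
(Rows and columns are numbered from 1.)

6/5

R1 := -1/5·R1
  [  1  6/5  2/5  0 ]
  [ -5   -6   -1  0 ]
  [ -5   -6    0  1 ]
R2 := R2 + 5·R1
  [  1  6/5  2/5  0 ]
  [  0    0    1  0 ]
  [ -5   -6    0  1 ]
R3 := R3 + 5·R1
  [ 1  6/5  2/5  0 ]
  [ 0    0    1  0 ]
  [ 0    0    2  1 ]
R3 := R3 − 2·R2
  [ 1  6/5  2/5  0 ]
  [ 0    0    1  0 ]
  [ 0    0    0  1 ]
R1 := R1 − 2/5·R2
  [ 1  6/5  0  0 ]
  [ 0    0  1  0 ]
  [ 0    0  0  1 ]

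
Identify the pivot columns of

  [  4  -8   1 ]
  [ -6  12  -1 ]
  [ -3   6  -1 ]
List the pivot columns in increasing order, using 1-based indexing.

1, 3

ρ1 → 1/4·ρ1
  [  1  -2  1/4 ]
  [ -6  12   -1 ]
  [ -3   6   -1 ]
ρ2 → ρ2 + 6·ρ1
  [  1  -2  1/4 ]
  [  0   0  1/2 ]
  [ -3   6   -1 ]
ρ3 → ρ3 + 3·ρ1
  [ 1  -2   1/4 ]
  [ 0   0   1/2 ]
  [ 0   0  -1/4 ]
ρ2 → 2·ρ2
  [ 1  -2   1/4 ]
  [ 0   0     1 ]
  [ 0   0  -1/4 ]
ρ3 → ρ3 + 1/4·ρ2
  [ 1  -2  1/4 ]
  [ 0   0    1 ]
  [ 0   0    0 ]
ρ1 → ρ1 − 1/4·ρ2
  [ 1  -2  0 ]
  [ 0   0  1 ]
  [ 0   0  0 ]
Pivot columns are the columns containing a leading 1.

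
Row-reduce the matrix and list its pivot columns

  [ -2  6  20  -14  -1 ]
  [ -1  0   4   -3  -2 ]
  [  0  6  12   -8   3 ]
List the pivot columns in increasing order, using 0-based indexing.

Multiply R1 by -1/2.
  [  1  -3  -10   7  1/2 ]
  [ -1   0    4  -3   -2 ]
  [  0   6   12  -8    3 ]
Add R1 to R2.
  [ 1  -3  -10   7   1/2 ]
  [ 0  -3   -6   4  -3/2 ]
  [ 0   6   12  -8     3 ]
Multiply R2 by -1/3.
  [ 1  -3  -10     7  1/2 ]
  [ 0   1    2  -4/3  1/2 ]
  [ 0   6   12    -8    3 ]
Subtract 6 times R2 from R3.
  [ 1  -3  -10     7  1/2 ]
  [ 0   1    2  -4/3  1/2 ]
  [ 0   0    0     0    0 ]
Add 3 times R2 to R1.
  [ 1  0  -4     3    2 ]
  [ 0  1   2  -4/3  1/2 ]
  [ 0  0   0     0    0 ]
Pivot columns are the columns containing a leading 1.

0, 1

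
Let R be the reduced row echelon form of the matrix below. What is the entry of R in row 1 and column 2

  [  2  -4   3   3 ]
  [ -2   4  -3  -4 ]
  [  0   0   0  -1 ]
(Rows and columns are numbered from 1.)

-2

R1 → 1/2·R1
  [  1  -2  3/2  3/2 ]
  [ -2   4   -3   -4 ]
  [  0   0    0   -1 ]
R2 → R2 + 2·R1
  [ 1  -2  3/2  3/2 ]
  [ 0   0    0   -1 ]
  [ 0   0    0   -1 ]
R2 → -1·R2
  [ 1  -2  3/2  3/2 ]
  [ 0   0    0    1 ]
  [ 0   0    0   -1 ]
R3 → R3 + R2
  [ 1  -2  3/2  3/2 ]
  [ 0   0    0    1 ]
  [ 0   0    0    0 ]
R1 → R1 − 3/2·R2
  [ 1  -2  3/2  0 ]
  [ 0   0    0  1 ]
  [ 0   0    0  0 ]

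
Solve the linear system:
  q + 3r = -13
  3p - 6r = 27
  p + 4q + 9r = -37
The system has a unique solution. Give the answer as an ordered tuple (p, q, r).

Form the augmented matrix and row-reduce:
  [ 0  1   3  |  -13 ]
  [ 3  0  -6  |   27 ]
  [ 1  4   9  |  -37 ]
ρ1 <-> ρ2
  [ 3  0  -6  |   27 ]
  [ 0  1   3  |  -13 ]
  [ 1  4   9  |  -37 ]
ρ1 → 1/3·ρ1
  [ 1  0  -2  |    9 ]
  [ 0  1   3  |  -13 ]
  [ 1  4   9  |  -37 ]
ρ3 → ρ3 − ρ1
  [ 1  0  -2  |    9 ]
  [ 0  1   3  |  -13 ]
  [ 0  4  11  |  -46 ]
ρ3 → ρ3 − 4·ρ2
  [ 1  0  -2  |    9 ]
  [ 0  1   3  |  -13 ]
  [ 0  0  -1  |    6 ]
ρ3 → -1·ρ3
  [ 1  0  -2  |    9 ]
  [ 0  1   3  |  -13 ]
  [ 0  0   1  |   -6 ]
ρ2 → ρ2 − 3·ρ3
  [ 1  0  -2  |   9 ]
  [ 0  1   0  |   5 ]
  [ 0  0   1  |  -6 ]
ρ1 → ρ1 + 2·ρ3
  [ 1  0  0  |  -3 ]
  [ 0  1  0  |   5 ]
  [ 0  0  1  |  -6 ]
Reading off the last column: p = -3, q = 5, r = -6.

(-3, 5, -6)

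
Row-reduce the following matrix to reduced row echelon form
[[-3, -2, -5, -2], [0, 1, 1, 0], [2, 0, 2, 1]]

[[1, 0, 1, 0], [0, 1, 1, 0], [0, 0, 0, 1]]

R1 → -1/3·R1
  [ 1  2/3  5/3  2/3 ]
  [ 0    1    1    0 ]
  [ 2    0    2    1 ]
R3 → R3 − 2·R1
  [ 1   2/3   5/3   2/3 ]
  [ 0     1     1     0 ]
  [ 0  -4/3  -4/3  -1/3 ]
R3 → R3 + 4/3·R2
  [ 1  2/3  5/3   2/3 ]
  [ 0    1    1     0 ]
  [ 0    0    0  -1/3 ]
R3 → -3·R3
  [ 1  2/3  5/3  2/3 ]
  [ 0    1    1    0 ]
  [ 0    0    0    1 ]
R1 → R1 − 2/3·R3
  [ 1  2/3  5/3  0 ]
  [ 0    1    1  0 ]
  [ 0    0    0  1 ]
R1 → R1 − 2/3·R2
  [ 1  0  1  0 ]
  [ 0  1  1  0 ]
  [ 0  0  0  1 ]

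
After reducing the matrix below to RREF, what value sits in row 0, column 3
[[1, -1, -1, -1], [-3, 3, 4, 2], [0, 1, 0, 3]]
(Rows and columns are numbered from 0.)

R2 := R2 + 3·R1
R2 <-> R3
R1 := R1 + R3
R1 := R1 + R2

1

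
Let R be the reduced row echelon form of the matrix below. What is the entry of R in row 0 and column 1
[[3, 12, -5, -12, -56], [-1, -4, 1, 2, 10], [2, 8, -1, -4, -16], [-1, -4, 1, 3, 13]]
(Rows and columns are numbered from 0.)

r1 ← 1/3·r1
  [  1   4  -5/3  -4  -56/3 ]
  [ -1  -4     1   2     10 ]
  [  2   8    -1  -4    -16 ]
  [ -1  -4     1   3     13 ]
r2 ← r2 + r1
  [  1   4  -5/3  -4  -56/3 ]
  [  0   0  -2/3  -2  -26/3 ]
  [  2   8    -1  -4    -16 ]
  [ -1  -4     1   3     13 ]
r3 ← r3 − 2·r1
  [  1   4  -5/3  -4  -56/3 ]
  [  0   0  -2/3  -2  -26/3 ]
  [  0   0   7/3   4   64/3 ]
  [ -1  -4     1   3     13 ]
r4 ← r4 + r1
  [ 1  4  -5/3  -4  -56/3 ]
  [ 0  0  -2/3  -2  -26/3 ]
  [ 0  0   7/3   4   64/3 ]
  [ 0  0  -2/3  -1  -17/3 ]
r2 ← -3/2·r2
  [ 1  4  -5/3  -4  -56/3 ]
  [ 0  0     1   3     13 ]
  [ 0  0   7/3   4   64/3 ]
  [ 0  0  -2/3  -1  -17/3 ]
r3 ← r3 − 7/3·r2
  [ 1  4  -5/3  -4  -56/3 ]
  [ 0  0     1   3     13 ]
  [ 0  0     0  -3     -9 ]
  [ 0  0  -2/3  -1  -17/3 ]
r4 ← r4 + 2/3·r2
  [ 1  4  -5/3  -4  -56/3 ]
  [ 0  0     1   3     13 ]
  [ 0  0     0  -3     -9 ]
  [ 0  0     0   1      3 ]
r3 ← -1/3·r3
  [ 1  4  -5/3  -4  -56/3 ]
  [ 0  0     1   3     13 ]
  [ 0  0     0   1      3 ]
  [ 0  0     0   1      3 ]
r4 ← r4 − r3
  [ 1  4  -5/3  -4  -56/3 ]
  [ 0  0     1   3     13 ]
  [ 0  0     0   1      3 ]
  [ 0  0     0   0      0 ]
r2 ← r2 − 3·r3
  [ 1  4  -5/3  -4  -56/3 ]
  [ 0  0     1   0      4 ]
  [ 0  0     0   1      3 ]
  [ 0  0     0   0      0 ]
r1 ← r1 + 4·r3
  [ 1  4  -5/3  0  -20/3 ]
  [ 0  0     1  0      4 ]
  [ 0  0     0  1      3 ]
  [ 0  0     0  0      0 ]
r1 ← r1 + 5/3·r2
  [ 1  4  0  0  0 ]
  [ 0  0  1  0  4 ]
  [ 0  0  0  1  3 ]
  [ 0  0  0  0  0 ]

4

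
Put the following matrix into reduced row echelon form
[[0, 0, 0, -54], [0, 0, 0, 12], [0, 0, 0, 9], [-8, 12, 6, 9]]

R1 <=> R4
  [ -8  12  6    9 ]
  [  0   0  0   12 ]
  [  0   0  0    9 ]
  [  0   0  0  -54 ]
R1 := -1/8·R1
  [ 1  -3/2  -3/4  -9/8 ]
  [ 0     0     0    12 ]
  [ 0     0     0     9 ]
  [ 0     0     0   -54 ]
R2 := 1/12·R2
  [ 1  -3/2  -3/4  -9/8 ]
  [ 0     0     0     1 ]
  [ 0     0     0     9 ]
  [ 0     0     0   -54 ]
R3 := R3 − 9·R2
  [ 1  -3/2  -3/4  -9/8 ]
  [ 0     0     0     1 ]
  [ 0     0     0     0 ]
  [ 0     0     0   -54 ]
R4 := R4 + 54·R2
  [ 1  -3/2  -3/4  -9/8 ]
  [ 0     0     0     1 ]
  [ 0     0     0     0 ]
  [ 0     0     0     0 ]
R1 := R1 + 9/8·R2
  [ 1  -3/2  -3/4  0 ]
  [ 0     0     0  1 ]
  [ 0     0     0  0 ]
  [ 0     0     0  0 ]

[[1, -3/2, -3/4, 0], [0, 0, 0, 1], [0, 0, 0, 0], [0, 0, 0, 0]]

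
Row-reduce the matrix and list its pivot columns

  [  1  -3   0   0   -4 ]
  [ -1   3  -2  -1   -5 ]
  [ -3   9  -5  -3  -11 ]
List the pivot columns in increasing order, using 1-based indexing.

1, 3, 4

r2 := r2 + r1
  [  1  -3   0   0   -4 ]
  [  0   0  -2  -1   -9 ]
  [ -3   9  -5  -3  -11 ]
r3 := r3 + 3·r1
  [ 1  -3   0   0   -4 ]
  [ 0   0  -2  -1   -9 ]
  [ 0   0  -5  -3  -23 ]
r2 := -1/2·r2
  [ 1  -3   0    0   -4 ]
  [ 0   0   1  1/2  9/2 ]
  [ 0   0  -5   -3  -23 ]
r3 := r3 + 5·r2
  [ 1  -3  0     0    -4 ]
  [ 0   0  1   1/2   9/2 ]
  [ 0   0  0  -1/2  -1/2 ]
r3 := -2·r3
  [ 1  -3  0    0   -4 ]
  [ 0   0  1  1/2  9/2 ]
  [ 0   0  0    1    1 ]
r2 := r2 − 1/2·r3
  [ 1  -3  0  0  -4 ]
  [ 0   0  1  0   4 ]
  [ 0   0  0  1   1 ]
Pivot columns are the columns containing a leading 1.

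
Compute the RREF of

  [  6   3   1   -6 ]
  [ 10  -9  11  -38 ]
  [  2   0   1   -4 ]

R1 := 1/6·R1
  [  1  1/2  1/6   -1 ]
  [ 10   -9   11  -38 ]
  [  2    0    1   -4 ]
R2 := R2 − 10·R1
  [ 1  1/2   1/6   -1 ]
  [ 0  -14  28/3  -28 ]
  [ 2    0     1   -4 ]
R3 := R3 − 2·R1
  [ 1  1/2   1/6   -1 ]
  [ 0  -14  28/3  -28 ]
  [ 0   -1   2/3   -2 ]
R2 := -1/14·R2
  [ 1  1/2   1/6  -1 ]
  [ 0    1  -2/3   2 ]
  [ 0   -1   2/3  -2 ]
R3 := R3 + R2
  [ 1  1/2   1/6  -1 ]
  [ 0    1  -2/3   2 ]
  [ 0    0     0   0 ]
R1 := R1 − 1/2·R2
  [ 1  0   1/2  -2 ]
  [ 0  1  -2/3   2 ]
  [ 0  0     0   0 ]

[[1, 0, 1/2, -2], [0, 1, -2/3, 2], [0, 0, 0, 0]]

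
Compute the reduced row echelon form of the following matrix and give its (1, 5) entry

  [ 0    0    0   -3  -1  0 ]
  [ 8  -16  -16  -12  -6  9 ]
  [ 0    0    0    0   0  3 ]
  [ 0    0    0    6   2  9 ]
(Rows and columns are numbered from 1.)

-1/4

Swap r1 and r2.
  [ 8  -16  -16  -12  -6  9 ]
  [ 0    0    0   -3  -1  0 ]
  [ 0    0    0    0   0  3 ]
  [ 0    0    0    6   2  9 ]
Multiply r1 by 1/8.
  [ 1  -2  -2  -3/2  -3/4  9/8 ]
  [ 0   0   0    -3    -1    0 ]
  [ 0   0   0     0     0    3 ]
  [ 0   0   0     6     2    9 ]
Multiply r2 by -1/3.
  [ 1  -2  -2  -3/2  -3/4  9/8 ]
  [ 0   0   0     1   1/3    0 ]
  [ 0   0   0     0     0    3 ]
  [ 0   0   0     6     2    9 ]
Subtract 6 times r2 from r4.
  [ 1  -2  -2  -3/2  -3/4  9/8 ]
  [ 0   0   0     1   1/3    0 ]
  [ 0   0   0     0     0    3 ]
  [ 0   0   0     0     0    9 ]
Multiply r3 by 1/3.
  [ 1  -2  -2  -3/2  -3/4  9/8 ]
  [ 0   0   0     1   1/3    0 ]
  [ 0   0   0     0     0    1 ]
  [ 0   0   0     0     0    9 ]
Subtract 9 times r3 from r4.
  [ 1  -2  -2  -3/2  -3/4  9/8 ]
  [ 0   0   0     1   1/3    0 ]
  [ 0   0   0     0     0    1 ]
  [ 0   0   0     0     0    0 ]
Subtract 9/8 times r3 from r1.
  [ 1  -2  -2  -3/2  -3/4  0 ]
  [ 0   0   0     1   1/3  0 ]
  [ 0   0   0     0     0  1 ]
  [ 0   0   0     0     0  0 ]
Add 3/2 times r2 to r1.
  [ 1  -2  -2  0  -1/4  0 ]
  [ 0   0   0  1   1/3  0 ]
  [ 0   0   0  0     0  1 ]
  [ 0   0   0  0     0  0 ]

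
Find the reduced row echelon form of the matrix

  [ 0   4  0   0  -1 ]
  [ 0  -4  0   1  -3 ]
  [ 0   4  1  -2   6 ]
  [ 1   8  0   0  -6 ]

[[1, 0, 0, 0, -4], [0, 1, 0, 0, -1/4], [0, 0, 1, 0, -1], [0, 0, 0, 1, -4]]

R1 <-> R4
  [ 1   8  0   0  -6 ]
  [ 0  -4  0   1  -3 ]
  [ 0   4  1  -2   6 ]
  [ 0   4  0   0  -1 ]
R2 -> -1/4·R2
  [ 1  8  0     0   -6 ]
  [ 0  1  0  -1/4  3/4 ]
  [ 0  4  1    -2    6 ]
  [ 0  4  0     0   -1 ]
R3 -> R3 − 4·R2
  [ 1  8  0     0   -6 ]
  [ 0  1  0  -1/4  3/4 ]
  [ 0  0  1    -1    3 ]
  [ 0  4  0     0   -1 ]
R4 -> R4 − 4·R2
  [ 1  8  0     0   -6 ]
  [ 0  1  0  -1/4  3/4 ]
  [ 0  0  1    -1    3 ]
  [ 0  0  0     1   -4 ]
R3 -> R3 + R4
  [ 1  8  0     0   -6 ]
  [ 0  1  0  -1/4  3/4 ]
  [ 0  0  1     0   -1 ]
  [ 0  0  0     1   -4 ]
R2 -> R2 + 1/4·R4
  [ 1  8  0  0    -6 ]
  [ 0  1  0  0  -1/4 ]
  [ 0  0  1  0    -1 ]
  [ 0  0  0  1    -4 ]
R1 -> R1 − 8·R2
  [ 1  0  0  0    -4 ]
  [ 0  1  0  0  -1/4 ]
  [ 0  0  1  0    -1 ]
  [ 0  0  0  1    -4 ]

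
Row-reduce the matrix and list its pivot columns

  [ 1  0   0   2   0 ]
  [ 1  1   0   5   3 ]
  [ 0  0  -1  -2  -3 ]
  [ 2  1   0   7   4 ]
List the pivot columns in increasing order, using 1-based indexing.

1, 2, 3, 5

Subtract R1 from R2.
Subtract 2 times R1 from R4.
Subtract R2 from R4.
Multiply R3 by -1.
Subtract 3 times R4 from R3.
Subtract 3 times R4 from R2.
Pivot columns are the columns containing a leading 1.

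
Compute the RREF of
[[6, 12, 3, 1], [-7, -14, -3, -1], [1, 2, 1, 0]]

r1 → 1/6·r1
  [  1    2  1/2  1/6 ]
  [ -7  -14   -3   -1 ]
  [  1    2    1    0 ]
r2 → r2 + 7·r1
  [ 1  2  1/2  1/6 ]
  [ 0  0  1/2  1/6 ]
  [ 1  2    1    0 ]
r3 → r3 − r1
  [ 1  2  1/2   1/6 ]
  [ 0  0  1/2   1/6 ]
  [ 0  0  1/2  -1/6 ]
r2 → 2·r2
  [ 1  2  1/2   1/6 ]
  [ 0  0    1   1/3 ]
  [ 0  0  1/2  -1/6 ]
r3 → r3 − 1/2·r2
  [ 1  2  1/2   1/6 ]
  [ 0  0    1   1/3 ]
  [ 0  0    0  -1/3 ]
r3 → -3·r3
  [ 1  2  1/2  1/6 ]
  [ 0  0    1  1/3 ]
  [ 0  0    0    1 ]
r2 → r2 − 1/3·r3
  [ 1  2  1/2  1/6 ]
  [ 0  0    1    0 ]
  [ 0  0    0    1 ]
r1 → r1 − 1/6·r3
  [ 1  2  1/2  0 ]
  [ 0  0    1  0 ]
  [ 0  0    0  1 ]
r1 → r1 − 1/2·r2
  [ 1  2  0  0 ]
  [ 0  0  1  0 ]
  [ 0  0  0  1 ]

[[1, 2, 0, 0], [0, 0, 1, 0], [0, 0, 0, 1]]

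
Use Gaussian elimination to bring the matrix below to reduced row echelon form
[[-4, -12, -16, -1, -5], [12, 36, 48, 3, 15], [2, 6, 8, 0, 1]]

[[1, 3, 4, 0, 1/2], [0, 0, 0, 1, 3], [0, 0, 0, 0, 0]]

r1 ← -1/4·r1
  [  1   3   4  1/4  5/4 ]
  [ 12  36  48    3   15 ]
  [  2   6   8    0    1 ]
r2 ← r2 − 12·r1
  [ 1  3  4  1/4  5/4 ]
  [ 0  0  0    0    0 ]
  [ 2  6  8    0    1 ]
r3 ← r3 − 2·r1
  [ 1  3  4   1/4   5/4 ]
  [ 0  0  0     0     0 ]
  [ 0  0  0  -1/2  -3/2 ]
r2 ↔ r3
  [ 1  3  4   1/4   5/4 ]
  [ 0  0  0  -1/2  -3/2 ]
  [ 0  0  0     0     0 ]
r2 ← -2·r2
  [ 1  3  4  1/4  5/4 ]
  [ 0  0  0    1    3 ]
  [ 0  0  0    0    0 ]
r1 ← r1 − 1/4·r2
  [ 1  3  4  0  1/2 ]
  [ 0  0  0  1    3 ]
  [ 0  0  0  0    0 ]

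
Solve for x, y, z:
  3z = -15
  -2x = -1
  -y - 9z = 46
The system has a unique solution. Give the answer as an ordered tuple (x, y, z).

Form the augmented matrix and row-reduce:
  [  0   0   3  |  -15 ]
  [ -2   0   0  |   -1 ]
  [  0  -1  -9  |   46 ]
R1 ↔ R2
  [ -2   0   0  |   -1 ]
  [  0   0   3  |  -15 ]
  [  0  -1  -9  |   46 ]
R1 -> -1/2·R1
  [ 1   0   0  |  1/2 ]
  [ 0   0   3  |  -15 ]
  [ 0  -1  -9  |   46 ]
R2 ↔ R3
  [ 1   0   0  |  1/2 ]
  [ 0  -1  -9  |   46 ]
  [ 0   0   3  |  -15 ]
R2 -> -1·R2
  [ 1  0  0  |  1/2 ]
  [ 0  1  9  |  -46 ]
  [ 0  0  3  |  -15 ]
R3 -> 1/3·R3
  [ 1  0  0  |  1/2 ]
  [ 0  1  9  |  -46 ]
  [ 0  0  1  |   -5 ]
R2 -> R2 − 9·R3
  [ 1  0  0  |  1/2 ]
  [ 0  1  0  |   -1 ]
  [ 0  0  1  |   -5 ]
Reading off the last column: x = 1/2, y = -1, z = -5.

(1/2, -1, -5)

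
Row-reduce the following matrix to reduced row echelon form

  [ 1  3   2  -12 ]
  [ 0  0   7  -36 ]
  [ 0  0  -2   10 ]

[[1, 3, 0, 0], [0, 0, 1, 0], [0, 0, 0, 1]]

r2 -> 1/7·r2
  [ 1  3   2    -12 ]
  [ 0  0   1  -36/7 ]
  [ 0  0  -2     10 ]
r3 -> r3 + 2·r2
  [ 1  3  2    -12 ]
  [ 0  0  1  -36/7 ]
  [ 0  0  0   -2/7 ]
r3 -> -7/2·r3
  [ 1  3  2    -12 ]
  [ 0  0  1  -36/7 ]
  [ 0  0  0      1 ]
r2 -> r2 + 36/7·r3
  [ 1  3  2  -12 ]
  [ 0  0  1    0 ]
  [ 0  0  0    1 ]
r1 -> r1 + 12·r3
  [ 1  3  2  0 ]
  [ 0  0  1  0 ]
  [ 0  0  0  1 ]
r1 -> r1 − 2·r2
  [ 1  3  0  0 ]
  [ 0  0  1  0 ]
  [ 0  0  0  1 ]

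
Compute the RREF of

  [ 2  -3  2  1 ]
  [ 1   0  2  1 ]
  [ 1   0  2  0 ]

r1 := 1/2·r1
r2 := r2 − r1
r3 := r3 − r1
r2 := 2/3·r2
r3 := r3 − 3/2·r2
r3 := -1·r3
r2 := r2 − 1/3·r3
r1 := r1 − 1/2·r3
r1 := r1 + 3/2·r2

[[1, 0, 2, 0], [0, 1, 2/3, 0], [0, 0, 0, 1]]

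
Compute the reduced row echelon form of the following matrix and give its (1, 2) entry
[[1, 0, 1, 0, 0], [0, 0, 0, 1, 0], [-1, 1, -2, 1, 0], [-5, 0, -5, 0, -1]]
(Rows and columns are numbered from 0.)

-1

ρ3 -> ρ3 + ρ1
  [  1  0   1  0   0 ]
  [  0  0   0  1   0 ]
  [  0  1  -1  1   0 ]
  [ -5  0  -5  0  -1 ]
ρ4 -> ρ4 + 5·ρ1
  [ 1  0   1  0   0 ]
  [ 0  0   0  1   0 ]
  [ 0  1  -1  1   0 ]
  [ 0  0   0  0  -1 ]
ρ2 <-> ρ3
  [ 1  0   1  0   0 ]
  [ 0  1  -1  1   0 ]
  [ 0  0   0  1   0 ]
  [ 0  0   0  0  -1 ]
ρ4 -> -1·ρ4
  [ 1  0   1  0  0 ]
  [ 0  1  -1  1  0 ]
  [ 0  0   0  1  0 ]
  [ 0  0   0  0  1 ]
ρ2 -> ρ2 − ρ3
  [ 1  0   1  0  0 ]
  [ 0  1  -1  0  0 ]
  [ 0  0   0  1  0 ]
  [ 0  0   0  0  1 ]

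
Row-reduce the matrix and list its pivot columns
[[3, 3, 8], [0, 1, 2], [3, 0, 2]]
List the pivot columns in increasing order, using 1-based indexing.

1, 2

r1 -> 1/3·r1
r3 -> r3 − 3·r1
r3 -> r3 + 3·r2
r1 -> r1 − r2
Pivot columns are the columns containing a leading 1.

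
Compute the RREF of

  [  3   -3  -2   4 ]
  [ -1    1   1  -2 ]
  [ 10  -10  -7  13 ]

Multiply R1 by 1/3.
  [  1   -1  -2/3  4/3 ]
  [ -1    1     1   -2 ]
  [ 10  -10    -7   13 ]
Add R1 to R2.
  [  1   -1  -2/3   4/3 ]
  [  0    0   1/3  -2/3 ]
  [ 10  -10    -7    13 ]
Subtract 10 times R1 from R3.
  [ 1  -1  -2/3   4/3 ]
  [ 0   0   1/3  -2/3 ]
  [ 0   0  -1/3  -1/3 ]
Multiply R2 by 3.
  [ 1  -1  -2/3   4/3 ]
  [ 0   0     1    -2 ]
  [ 0   0  -1/3  -1/3 ]
Add 1/3 times R2 to R3.
  [ 1  -1  -2/3  4/3 ]
  [ 0   0     1   -2 ]
  [ 0   0     0   -1 ]
Multiply R3 by -1.
  [ 1  -1  -2/3  4/3 ]
  [ 0   0     1   -2 ]
  [ 0   0     0    1 ]
Add 2 times R3 to R2.
  [ 1  -1  -2/3  4/3 ]
  [ 0   0     1    0 ]
  [ 0   0     0    1 ]
Subtract 4/3 times R3 from R1.
  [ 1  -1  -2/3  0 ]
  [ 0   0     1  0 ]
  [ 0   0     0  1 ]
Add 2/3 times R2 to R1.
  [ 1  -1  0  0 ]
  [ 0   0  1  0 ]
  [ 0   0  0  1 ]

[[1, -1, 0, 0], [0, 0, 1, 0], [0, 0, 0, 1]]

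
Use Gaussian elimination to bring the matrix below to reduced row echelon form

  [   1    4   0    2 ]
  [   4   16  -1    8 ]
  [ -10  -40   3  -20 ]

Subtract 4 times ρ1 from ρ2.
Add 10 times ρ1 to ρ3.
Multiply ρ2 by -1.
Subtract 3 times ρ2 from ρ3.

[[1, 4, 0, 2], [0, 0, 1, 0], [0, 0, 0, 0]]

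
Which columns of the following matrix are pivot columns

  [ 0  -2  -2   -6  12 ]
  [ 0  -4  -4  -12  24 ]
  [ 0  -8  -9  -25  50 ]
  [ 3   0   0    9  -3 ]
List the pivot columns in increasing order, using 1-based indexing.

1, 2, 3

R1 <-> R4
R1 → 1/3·R1
R2 → -1/4·R2
R3 → R3 + 8·R2
R4 → R4 + 2·R2
R3 → -1·R3
R2 → R2 − R3
Pivot columns are the columns containing a leading 1.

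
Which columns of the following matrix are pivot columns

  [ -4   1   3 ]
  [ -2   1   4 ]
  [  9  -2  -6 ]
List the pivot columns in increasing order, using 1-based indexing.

ρ1 → -1/4·ρ1
ρ2 → ρ2 + 2·ρ1
ρ3 → ρ3 − 9·ρ1
ρ2 → 2·ρ2
ρ3 → ρ3 − 1/4·ρ2
ρ3 → -2·ρ3
ρ2 → ρ2 − 5·ρ3
ρ1 → ρ1 + 3/4·ρ3
ρ1 → ρ1 + 1/4·ρ2
Pivot columns are the columns containing a leading 1.

1, 2, 3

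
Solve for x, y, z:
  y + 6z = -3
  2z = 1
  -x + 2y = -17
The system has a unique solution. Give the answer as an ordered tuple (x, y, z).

Form the augmented matrix and row-reduce:
  [  0  1  6  |   -3 ]
  [  0  0  2  |    1 ]
  [ -1  2  0  |  -17 ]
ρ1 ↔ ρ3
  [ -1  2  0  |  -17 ]
  [  0  0  2  |    1 ]
  [  0  1  6  |   -3 ]
ρ1 ← -1·ρ1
  [ 1  -2  0  |  17 ]
  [ 0   0  2  |   1 ]
  [ 0   1  6  |  -3 ]
ρ2 ↔ ρ3
  [ 1  -2  0  |  17 ]
  [ 0   1  6  |  -3 ]
  [ 0   0  2  |   1 ]
ρ3 ← 1/2·ρ3
  [ 1  -2  0  |   17 ]
  [ 0   1  6  |   -3 ]
  [ 0   0  1  |  1/2 ]
ρ2 ← ρ2 − 6·ρ3
  [ 1  -2  0  |   17 ]
  [ 0   1  0  |   -6 ]
  [ 0   0  1  |  1/2 ]
ρ1 ← ρ1 + 2·ρ2
  [ 1  0  0  |    5 ]
  [ 0  1  0  |   -6 ]
  [ 0  0  1  |  1/2 ]
Reading off the last column: x = 5, y = -6, z = 1/2.

(5, -6, 1/2)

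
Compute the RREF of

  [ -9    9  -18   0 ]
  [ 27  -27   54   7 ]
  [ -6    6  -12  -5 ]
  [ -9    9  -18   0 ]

r1 → -1/9·r1
r2 → r2 − 27·r1
r3 → r3 + 6·r1
r4 → r4 + 9·r1
r2 → 1/7·r2
r3 → r3 + 5·r2

[[1, -1, 2, 0], [0, 0, 0, 1], [0, 0, 0, 0], [0, 0, 0, 0]]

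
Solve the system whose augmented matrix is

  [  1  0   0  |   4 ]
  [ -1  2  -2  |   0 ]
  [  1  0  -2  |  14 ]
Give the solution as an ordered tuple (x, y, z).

R2 := R2 + R1
  [ 1  0   0  |   4 ]
  [ 0  2  -2  |   4 ]
  [ 1  0  -2  |  14 ]
R3 := R3 − R1
  [ 1  0   0  |   4 ]
  [ 0  2  -2  |   4 ]
  [ 0  0  -2  |  10 ]
R2 := 1/2·R2
  [ 1  0   0  |   4 ]
  [ 0  1  -1  |   2 ]
  [ 0  0  -2  |  10 ]
R3 := -1/2·R3
  [ 1  0   0  |   4 ]
  [ 0  1  -1  |   2 ]
  [ 0  0   1  |  -5 ]
R2 := R2 + R3
  [ 1  0  0  |   4 ]
  [ 0  1  0  |  -3 ]
  [ 0  0  1  |  -5 ]
Reading off the last column: x = 4, y = -3, z = -5.

(4, -3, -5)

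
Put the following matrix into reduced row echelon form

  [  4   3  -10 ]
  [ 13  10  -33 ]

[[1, 0, -1], [0, 1, -2]]

R1 ← 1/4·R1
  [  1  3/4  -5/2 ]
  [ 13   10   -33 ]
R2 ← R2 − 13·R1
  [ 1  3/4  -5/2 ]
  [ 0  1/4  -1/2 ]
R2 ← 4·R2
  [ 1  3/4  -5/2 ]
  [ 0    1    -2 ]
R1 ← R1 − 3/4·R2
  [ 1  0  -1 ]
  [ 0  1  -2 ]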